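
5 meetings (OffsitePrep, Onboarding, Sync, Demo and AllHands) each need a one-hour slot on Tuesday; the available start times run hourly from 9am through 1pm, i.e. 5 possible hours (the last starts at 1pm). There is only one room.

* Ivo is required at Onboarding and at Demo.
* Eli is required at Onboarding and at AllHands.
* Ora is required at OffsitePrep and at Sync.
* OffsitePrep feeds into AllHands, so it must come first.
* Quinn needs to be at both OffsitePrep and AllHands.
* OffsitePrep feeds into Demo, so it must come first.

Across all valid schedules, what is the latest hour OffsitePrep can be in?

11am

Downstream work caps OffsitePrep at 12pm.
OffsitePrep at 11am is achievable: Demo in 12pm; AllHands in 1pm; Onboarding in 9am; Sync in 10am; OffsitePrep in 11am.
Nothing later works — the conflict and capacity constraints rule out every hour after 11am.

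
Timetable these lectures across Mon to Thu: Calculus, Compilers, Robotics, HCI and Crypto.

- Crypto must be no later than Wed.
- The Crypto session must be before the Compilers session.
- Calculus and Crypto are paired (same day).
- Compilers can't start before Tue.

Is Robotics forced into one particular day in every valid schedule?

No

Robotics can be Mon (e.g. Crypto -> Mon; Compilers -> Tue; HCI -> Mon; Robotics -> Mon; Calculus -> Mon) or Tue (e.g. HCI in Mon, Robotics in Tue, Crypto in Mon, Calculus in Mon, Compilers in Tue).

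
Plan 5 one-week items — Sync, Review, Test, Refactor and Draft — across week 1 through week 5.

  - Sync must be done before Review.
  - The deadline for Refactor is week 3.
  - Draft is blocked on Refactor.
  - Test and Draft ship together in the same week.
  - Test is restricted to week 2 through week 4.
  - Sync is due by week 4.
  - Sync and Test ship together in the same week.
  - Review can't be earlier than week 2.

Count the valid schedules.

Splitting on Sync: it can be week 2 (3), week 3 (4), week 4 (3). Listing each branch's schedules as (Review, Test, Refactor, Draft) by week number:
Sync=week 2: (3,2,1,2) (4,2,1,2) (5,2,1,2) — 3.
Sync=week 3: (4,3,1,3) (4,3,2,3) (5,3,1,3) (5,3,2,3) — 4.
Sync=week 4: (5,4,1,4) (5,4,2,4) (5,4,3,4) — 3.
Summing: 3 + 4 + 3 = 10.

10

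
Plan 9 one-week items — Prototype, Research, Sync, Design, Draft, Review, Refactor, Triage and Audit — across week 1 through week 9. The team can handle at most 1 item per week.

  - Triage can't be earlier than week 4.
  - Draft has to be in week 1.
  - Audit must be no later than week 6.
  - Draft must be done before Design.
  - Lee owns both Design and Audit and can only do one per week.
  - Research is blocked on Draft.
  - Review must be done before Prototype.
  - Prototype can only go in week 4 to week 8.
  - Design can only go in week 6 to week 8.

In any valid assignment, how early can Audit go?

Audit's own window allows nothing later than week 6.
Audit at week 2 is achievable: Prototype -> week 4; Research -> week 7; Review -> week 3; Sync -> week 8; Triage -> week 5; Refactor -> week 9; Draft -> week 1; Design -> week 6; Audit -> week 2.
Nothing earlier works — the conflict and capacity constraints rule out every week before week 2.

week 2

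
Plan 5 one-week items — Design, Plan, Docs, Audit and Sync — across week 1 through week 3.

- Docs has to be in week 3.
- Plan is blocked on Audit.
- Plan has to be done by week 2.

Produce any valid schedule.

Docs -> week 3, Design -> week 1, Plan -> week 2, Sync -> week 1, Audit -> week 1

Checking: Audit(week 1) before Plan(week 2); Docs=week 3 in [week 3,week 3]; Plan=week 2 in [week 1,week 2].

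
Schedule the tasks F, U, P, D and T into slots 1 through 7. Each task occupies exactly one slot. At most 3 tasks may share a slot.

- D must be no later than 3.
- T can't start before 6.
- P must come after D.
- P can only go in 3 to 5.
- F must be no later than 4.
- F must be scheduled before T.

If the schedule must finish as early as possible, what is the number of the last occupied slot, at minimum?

slot 6

The precedence chain requires at least 2 distinct slots.
With at most 3 per slot and 5 tasks, at least 2 slots are needed.
T can't be placed before 6, so the schedule must run through at least slot 6.
6 works (last occupied slot: 6): for example D=1, F=1, U=1, T=6, P=3.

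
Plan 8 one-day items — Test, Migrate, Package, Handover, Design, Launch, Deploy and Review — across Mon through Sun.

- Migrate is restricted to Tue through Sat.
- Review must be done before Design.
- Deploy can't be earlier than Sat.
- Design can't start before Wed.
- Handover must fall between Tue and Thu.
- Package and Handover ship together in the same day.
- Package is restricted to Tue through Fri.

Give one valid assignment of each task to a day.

Design in Wed; Handover in Tue; Deploy in Sat; Launch in Mon; Migrate in Tue; Package in Tue; Review in Mon; Test in Mon

Checking: Review(Mon) before Design(Wed); Package = Handover = Tue; Migrate=Tue in [Tue,Sat]; Handover=Tue in [Tue,Thu]; Package=Tue in [Tue,Fri]; Deploy=Sat in [Sat,Sun]; Design=Wed in [Wed,Sun].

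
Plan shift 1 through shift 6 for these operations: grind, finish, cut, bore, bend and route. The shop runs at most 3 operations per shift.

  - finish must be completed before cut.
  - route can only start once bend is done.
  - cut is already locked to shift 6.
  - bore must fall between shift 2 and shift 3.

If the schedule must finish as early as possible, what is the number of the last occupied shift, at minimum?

The precedence chain requires at least 2 distinct shifts.
With at most 3 per shift and 6 operations, at least 2 shifts are needed.
cut can't be placed before shift 6, so the schedule must run through at least shift 6.
6 works (last occupied shift: shift 6): for example finish in shift 1, bend in shift 1, bore in shift 2, cut in shift 6, route in shift 2, grind in shift 1.

shift 6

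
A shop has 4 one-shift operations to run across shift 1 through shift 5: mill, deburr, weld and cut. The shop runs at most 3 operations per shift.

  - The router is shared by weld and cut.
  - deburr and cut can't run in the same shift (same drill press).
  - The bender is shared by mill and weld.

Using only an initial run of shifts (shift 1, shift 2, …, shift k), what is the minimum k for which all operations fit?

With at most 3 per shift and 4 operations, at least 2 shifts are needed.
2 works (last occupied shift: shift 2): for example mill=shift 1; weld=shift 2; deburr=shift 2; cut=shift 1.

2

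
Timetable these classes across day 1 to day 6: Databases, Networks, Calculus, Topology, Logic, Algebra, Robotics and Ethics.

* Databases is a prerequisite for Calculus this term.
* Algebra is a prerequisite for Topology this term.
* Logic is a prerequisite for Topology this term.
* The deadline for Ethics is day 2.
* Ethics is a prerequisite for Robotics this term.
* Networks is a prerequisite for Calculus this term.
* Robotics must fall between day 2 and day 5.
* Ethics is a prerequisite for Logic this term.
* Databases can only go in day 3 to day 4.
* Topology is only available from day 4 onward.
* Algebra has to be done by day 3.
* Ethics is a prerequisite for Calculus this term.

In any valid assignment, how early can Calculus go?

Precedence pushes Calculus to at least day 4.
Calculus at day 4 is achievable: Databases=day 3; Networks=day 1; Ethics=day 1; Robotics=day 2; Topology=day 4; Algebra=day 1; Calculus=day 4; Logic=day 2.

day 4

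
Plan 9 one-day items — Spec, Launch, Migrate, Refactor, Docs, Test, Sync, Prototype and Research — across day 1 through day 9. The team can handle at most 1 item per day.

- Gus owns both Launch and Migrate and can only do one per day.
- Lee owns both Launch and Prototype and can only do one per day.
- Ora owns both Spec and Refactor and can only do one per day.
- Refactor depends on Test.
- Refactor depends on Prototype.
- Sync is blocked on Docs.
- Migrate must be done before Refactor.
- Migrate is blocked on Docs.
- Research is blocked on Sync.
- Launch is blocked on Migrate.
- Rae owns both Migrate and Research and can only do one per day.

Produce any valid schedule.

Test -> day 3, Migrate -> day 2, Refactor -> day 5, Prototype -> day 4, Docs -> day 1, Spec -> day 9, Sync -> day 6, Research -> day 8, Launch -> day 7

Checking: Test(day 3) before Refactor(day 5); Docs(day 1) before Migrate(day 2); Docs(day 1) before Sync(day 6); Prototype(day 4) before Refactor(day 5); Migrate(day 2) before Launch(day 7); Sync(day 6) before Research(day 8); Migrate(day 2) before Refactor(day 5); Migrate(day 2) != Research(day 8); Launch(day 7) != Prototype(day 4); Spec(day 9) != Refactor(day 5); Launch(day 7) != Migrate(day 2); max 1 per day (cap 1).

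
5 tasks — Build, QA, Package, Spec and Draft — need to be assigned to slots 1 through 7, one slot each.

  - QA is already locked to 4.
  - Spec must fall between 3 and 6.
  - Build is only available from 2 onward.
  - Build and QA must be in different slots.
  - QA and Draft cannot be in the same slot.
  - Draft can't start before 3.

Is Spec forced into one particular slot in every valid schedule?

Spec can be 3 (e.g. Draft in 3, QA in 4, Spec in 3, Build in 2, Package in 1) or 4 (e.g. Spec in 4; Package in 1; Build in 2; Draft in 3; QA in 4).

No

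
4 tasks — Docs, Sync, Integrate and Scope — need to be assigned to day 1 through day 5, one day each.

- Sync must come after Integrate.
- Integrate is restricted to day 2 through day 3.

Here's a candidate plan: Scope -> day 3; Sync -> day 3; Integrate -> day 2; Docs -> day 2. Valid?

Yes

Sync must come after Integrate — holds.
Integrate is restricted to day 2 through day 3 — holds.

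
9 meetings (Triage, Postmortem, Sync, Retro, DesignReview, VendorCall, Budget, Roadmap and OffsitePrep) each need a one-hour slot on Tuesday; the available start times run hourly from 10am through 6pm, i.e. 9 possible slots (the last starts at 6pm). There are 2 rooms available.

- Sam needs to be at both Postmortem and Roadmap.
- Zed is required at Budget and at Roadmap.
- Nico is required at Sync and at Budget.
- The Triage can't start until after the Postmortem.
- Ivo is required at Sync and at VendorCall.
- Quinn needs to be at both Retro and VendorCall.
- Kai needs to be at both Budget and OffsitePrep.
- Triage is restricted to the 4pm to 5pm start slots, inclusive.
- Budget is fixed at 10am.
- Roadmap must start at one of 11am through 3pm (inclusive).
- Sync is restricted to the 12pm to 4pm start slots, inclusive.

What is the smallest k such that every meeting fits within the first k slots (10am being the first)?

The precedence chain requires at least 2 distinct slots.
With at most 2 per slot and 9 meetings, at least 5 slots are needed.
Triage can't be placed before 4pm — that is slot 7 counting from 10am — so the schedule must run through at least 7 slots.
7 works (last occupied slot: 4pm): for example VendorCall -> 1pm; Postmortem -> 10am; DesignReview -> 12pm; Budget -> 10am; Roadmap -> 11am; Retro -> 11am; Sync -> 12pm; OffsitePrep -> 1pm; Triage -> 4pm.

7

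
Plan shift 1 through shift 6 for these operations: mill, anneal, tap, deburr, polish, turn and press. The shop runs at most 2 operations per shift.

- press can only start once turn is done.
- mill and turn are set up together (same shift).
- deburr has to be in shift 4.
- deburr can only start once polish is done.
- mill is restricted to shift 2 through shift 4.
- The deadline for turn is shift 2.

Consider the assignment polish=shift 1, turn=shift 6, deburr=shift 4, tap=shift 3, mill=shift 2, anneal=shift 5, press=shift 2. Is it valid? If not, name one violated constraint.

mill and turn are set up together (same shift) — violated.
deburr has to be in shift 4 — holds.
mill is restricted to shift 2 through shift 4 — holds.
The shop runs at most 2 operations per shift — holds.
press can only start once turn is done — violated.
The deadline for turn is shift 2 — violated.
deburr can only start once polish is done — holds.

No. press can only start once turn is done is not satisfied.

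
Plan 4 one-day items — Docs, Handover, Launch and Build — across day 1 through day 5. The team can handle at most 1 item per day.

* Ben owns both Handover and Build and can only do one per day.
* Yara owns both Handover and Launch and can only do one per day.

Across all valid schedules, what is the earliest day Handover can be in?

day 1

Handover at day 1 is achievable: Launch=day 3; Build=day 4; Docs=day 2; Handover=day 1.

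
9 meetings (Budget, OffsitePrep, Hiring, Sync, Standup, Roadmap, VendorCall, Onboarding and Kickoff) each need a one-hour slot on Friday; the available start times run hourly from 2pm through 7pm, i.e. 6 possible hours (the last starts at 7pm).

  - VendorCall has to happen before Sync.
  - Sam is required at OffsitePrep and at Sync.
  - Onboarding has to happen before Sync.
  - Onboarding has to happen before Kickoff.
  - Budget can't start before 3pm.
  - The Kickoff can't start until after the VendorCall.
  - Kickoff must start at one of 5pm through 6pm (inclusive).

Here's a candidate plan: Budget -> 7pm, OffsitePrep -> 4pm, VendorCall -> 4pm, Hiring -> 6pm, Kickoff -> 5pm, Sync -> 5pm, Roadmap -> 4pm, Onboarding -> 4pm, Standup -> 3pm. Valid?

The Kickoff can't start until after the VendorCall — holds.
Kickoff must start at one of 5pm through 6pm (inclusive) — holds.
Budget can't start before 3pm — holds.
VendorCall has to happen before Sync — holds.
Sam is required at OffsitePrep and at Sync — holds.
Onboarding has to happen before Kickoff — holds.
Onboarding has to happen before Sync — holds.

Yes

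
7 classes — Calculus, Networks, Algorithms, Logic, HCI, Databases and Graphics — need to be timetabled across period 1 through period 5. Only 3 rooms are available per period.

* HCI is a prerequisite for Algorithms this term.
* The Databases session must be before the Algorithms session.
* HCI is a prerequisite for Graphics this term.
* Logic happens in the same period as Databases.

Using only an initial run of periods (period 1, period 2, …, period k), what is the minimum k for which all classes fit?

The precedence chain requires at least 2 distinct periods.
With at most 3 per period and 7 classes, at least 3 periods are needed.
3 works (last occupied period: period 3): for example Logic -> period 1; Networks -> period 3; HCI -> period 1; Calculus -> period 2; Graphics -> period 2; Databases -> period 1; Algorithms -> period 2.

3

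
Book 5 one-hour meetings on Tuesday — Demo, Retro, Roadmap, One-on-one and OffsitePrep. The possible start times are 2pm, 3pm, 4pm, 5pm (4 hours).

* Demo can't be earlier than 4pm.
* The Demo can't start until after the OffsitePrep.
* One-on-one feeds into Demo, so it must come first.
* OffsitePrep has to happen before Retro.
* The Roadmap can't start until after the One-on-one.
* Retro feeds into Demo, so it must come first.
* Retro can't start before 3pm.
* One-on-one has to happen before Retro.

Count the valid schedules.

16

Splitting on Demo: it can be 4pm (3), 5pm (13). Listing each branch's schedules as (Retro, Roadmap, One-on-one, OffsitePrep):
Demo=4pm: (3pm,3pm,2pm,2pm) (3pm,4pm,2pm,2pm) (3pm,5pm,2pm,2pm) — 3.
Demo=5pm: (3pm,3pm,2pm,2pm) (3pm,4pm,2pm,2pm) (3pm,5pm,2pm,2pm) (4pm,3pm,2pm,2pm) (4pm,3pm,2pm,3pm) (4pm,4pm,2pm,2pm) (4pm,4pm,2pm,3pm) (4pm,4pm,3pm,2pm) (4pm,4pm,3pm,3pm) (4pm,5pm,2pm,2pm) (4pm,5pm,2pm,3pm) (4pm,5pm,3pm,2pm) (4pm,5pm,3pm,3pm) — 13.
Summing: 3 + 13 = 16.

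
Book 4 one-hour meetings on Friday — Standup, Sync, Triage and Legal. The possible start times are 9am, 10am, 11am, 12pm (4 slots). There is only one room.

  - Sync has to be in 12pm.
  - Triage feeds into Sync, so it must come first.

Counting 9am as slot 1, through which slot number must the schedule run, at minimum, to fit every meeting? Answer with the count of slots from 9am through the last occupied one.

The precedence chain requires at least 2 distinct slots.
With at most 1 per slot and 4 meetings, at least 4 slots are needed.
Sync can't be placed before 12pm — that is slot 4 counting from 9am — so the schedule must run through at least 4 slots.
4 works (last occupied slot: 12pm): for example Sync=12pm; Triage=9am; Standup=10am; Legal=11am.

4 slots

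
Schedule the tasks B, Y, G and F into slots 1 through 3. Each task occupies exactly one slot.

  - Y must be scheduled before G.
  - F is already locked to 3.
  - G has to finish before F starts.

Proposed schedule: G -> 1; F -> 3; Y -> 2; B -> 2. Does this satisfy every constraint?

Y must be scheduled before G — violated.
F is already locked to 3 — holds.
G has to finish before F starts — holds.

No — it violates: Y must be scheduled before G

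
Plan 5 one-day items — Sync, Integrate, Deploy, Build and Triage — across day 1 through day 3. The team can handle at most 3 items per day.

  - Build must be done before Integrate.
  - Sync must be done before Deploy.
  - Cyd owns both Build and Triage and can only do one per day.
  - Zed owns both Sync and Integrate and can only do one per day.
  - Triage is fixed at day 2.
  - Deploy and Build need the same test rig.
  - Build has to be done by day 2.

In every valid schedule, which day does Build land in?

Build's window is day 1–day 2.
Triage is fixed at day 2, and Build can't share a day with Triage.
So Build must be day 1.

day 1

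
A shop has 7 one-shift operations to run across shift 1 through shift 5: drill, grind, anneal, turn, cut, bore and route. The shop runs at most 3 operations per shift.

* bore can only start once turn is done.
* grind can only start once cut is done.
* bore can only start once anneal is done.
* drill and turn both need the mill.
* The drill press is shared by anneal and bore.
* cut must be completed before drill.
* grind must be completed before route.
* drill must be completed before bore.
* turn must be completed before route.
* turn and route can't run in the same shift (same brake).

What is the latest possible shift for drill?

Precedence pushes drill to at least shift 2; downstream work caps drill at shift 4.
drill at shift 4 is achievable: grind -> shift 2; anneal -> shift 1; route -> shift 3; turn -> shift 1; bore -> shift 5; drill -> shift 4; cut -> shift 1.

shift 4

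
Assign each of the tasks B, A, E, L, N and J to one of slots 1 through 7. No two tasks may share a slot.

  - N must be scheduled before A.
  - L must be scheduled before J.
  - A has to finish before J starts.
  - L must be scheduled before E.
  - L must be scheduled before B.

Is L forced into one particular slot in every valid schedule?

L can be 1 (e.g. N -> 2, A -> 3, J -> 4, B -> 5, L -> 1, E -> 6) or 2 (e.g. A in 3, E in 6, N in 1, J in 4, B in 5, L in 2).

No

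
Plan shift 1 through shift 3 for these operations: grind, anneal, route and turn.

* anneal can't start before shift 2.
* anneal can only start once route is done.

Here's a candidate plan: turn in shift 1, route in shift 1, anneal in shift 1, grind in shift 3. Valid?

No — it violates: anneal can't start before shift 2

anneal can only start once route is done — violated.
anneal can't start before shift 2 — violated.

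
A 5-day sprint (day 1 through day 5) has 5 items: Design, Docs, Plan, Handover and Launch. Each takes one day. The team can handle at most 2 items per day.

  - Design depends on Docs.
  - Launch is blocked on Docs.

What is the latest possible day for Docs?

Downstream work caps Docs at day 4.
Docs at day 4 is achievable: Plan=day 1, Handover=day 1, Design=day 5, Launch=day 5, Docs=day 4.

day 4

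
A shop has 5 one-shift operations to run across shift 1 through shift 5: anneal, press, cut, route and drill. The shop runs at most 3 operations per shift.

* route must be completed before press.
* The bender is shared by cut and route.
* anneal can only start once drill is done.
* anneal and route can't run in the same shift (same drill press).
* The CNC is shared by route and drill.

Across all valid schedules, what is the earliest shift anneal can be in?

shift 2

Precedence pushes anneal to at least shift 2.
anneal at shift 2 is achievable: anneal in shift 2, cut in shift 1, press in shift 4, route in shift 3, drill in shift 1.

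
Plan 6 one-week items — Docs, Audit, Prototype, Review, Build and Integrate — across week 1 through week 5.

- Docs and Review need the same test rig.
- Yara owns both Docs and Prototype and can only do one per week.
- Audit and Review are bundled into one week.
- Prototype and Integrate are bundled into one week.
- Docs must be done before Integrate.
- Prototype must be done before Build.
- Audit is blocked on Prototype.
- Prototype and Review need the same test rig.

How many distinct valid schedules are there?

Splitting on Docs: it can be week 1 (14), week 2 (5), week 3 (1). Listing each branch's schedules as (Audit, Prototype, Review, Build, Integrate) by week number:
Docs=week 1: (3,2,3,3,2) (3,2,3,4,2) (3,2,3,5,2) (4,2,4,3,2) (4,2,4,4,2) (4,2,4,5,2) (4,3,4,4,3) (4,3,4,5,3) (5,2,5,3,2) (5,2,5,4,2) (5,2,5,5,2) (5,3,5,4,3) (5,3,5,5,3) (5,4,5,5,4) — 14.
Docs=week 2: (4,3,4,4,3) (4,3,4,5,3) (5,3,5,4,3) (5,3,5,5,3) (5,4,5,5,4) — 5.
Docs=week 3: (5,4,5,5,4) — 1.
Summing: 14 + 5 + 1 = 20.

20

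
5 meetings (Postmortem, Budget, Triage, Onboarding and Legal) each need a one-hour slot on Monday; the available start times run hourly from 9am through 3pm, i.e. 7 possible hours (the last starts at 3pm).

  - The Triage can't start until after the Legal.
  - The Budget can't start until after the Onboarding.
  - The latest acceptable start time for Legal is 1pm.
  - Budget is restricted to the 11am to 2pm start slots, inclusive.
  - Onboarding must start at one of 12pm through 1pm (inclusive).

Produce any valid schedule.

Triage=10am, Legal=9am, Onboarding=12pm, Budget=1pm, Postmortem=9am

Checking: Legal(9am) before Triage(10am); Onboarding(12pm) before Budget(1pm); Onboarding=12pm in [12pm,1pm]; Budget=1pm in [11am,2pm]; Legal=9am in [9am,1pm].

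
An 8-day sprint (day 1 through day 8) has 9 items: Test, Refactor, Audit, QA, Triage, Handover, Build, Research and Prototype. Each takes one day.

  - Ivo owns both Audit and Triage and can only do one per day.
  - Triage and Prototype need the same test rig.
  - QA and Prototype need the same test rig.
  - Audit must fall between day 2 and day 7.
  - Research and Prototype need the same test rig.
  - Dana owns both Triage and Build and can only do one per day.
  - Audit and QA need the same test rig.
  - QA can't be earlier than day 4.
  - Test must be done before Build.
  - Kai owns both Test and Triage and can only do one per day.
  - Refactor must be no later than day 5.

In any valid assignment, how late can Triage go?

Triage at day 8 is achievable: Handover=day 1; Research=day 1; Audit=day 2; Build=day 2; QA=day 4; Test=day 1; Prototype=day 2; Triage=day 8; Refactor=day 1.

day 8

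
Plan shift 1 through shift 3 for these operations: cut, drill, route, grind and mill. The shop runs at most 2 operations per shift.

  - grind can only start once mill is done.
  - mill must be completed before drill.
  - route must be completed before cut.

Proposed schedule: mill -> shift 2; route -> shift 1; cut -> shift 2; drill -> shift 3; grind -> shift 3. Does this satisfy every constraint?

Valid

The shop runs at most 2 operations per shift — holds.
mill must be completed before drill — holds.
grind can only start once mill is done — holds.
route must be completed before cut — holds.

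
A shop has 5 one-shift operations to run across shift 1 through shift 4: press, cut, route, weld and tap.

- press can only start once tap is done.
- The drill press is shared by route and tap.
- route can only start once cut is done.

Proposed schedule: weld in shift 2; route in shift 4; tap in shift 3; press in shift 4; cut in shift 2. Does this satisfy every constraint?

Yes, all constraints hold

route can only start once cut is done — holds.
press can only start once tap is done — holds.
The drill press is shared by route and tap — holds.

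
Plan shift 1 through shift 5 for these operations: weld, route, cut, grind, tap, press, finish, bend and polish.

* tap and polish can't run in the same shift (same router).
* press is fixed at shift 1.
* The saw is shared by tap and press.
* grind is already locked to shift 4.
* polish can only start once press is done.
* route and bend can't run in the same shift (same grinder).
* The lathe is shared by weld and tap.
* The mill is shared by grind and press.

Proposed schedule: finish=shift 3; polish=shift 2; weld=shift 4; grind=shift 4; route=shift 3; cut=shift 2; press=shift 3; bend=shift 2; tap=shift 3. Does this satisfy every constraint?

The lathe is shared by weld and tap — holds.
press is fixed at shift 1 — violated.
The saw is shared by tap and press — violated.
route and bend can't run in the same shift (same grinder) — holds.
tap and polish can't run in the same shift (same router) — holds.
polish can only start once press is done — violated.
The mill is shared by grind and press — holds.
grind is already locked to shift 4 — holds.

Invalid. The saw is shared by tap and press.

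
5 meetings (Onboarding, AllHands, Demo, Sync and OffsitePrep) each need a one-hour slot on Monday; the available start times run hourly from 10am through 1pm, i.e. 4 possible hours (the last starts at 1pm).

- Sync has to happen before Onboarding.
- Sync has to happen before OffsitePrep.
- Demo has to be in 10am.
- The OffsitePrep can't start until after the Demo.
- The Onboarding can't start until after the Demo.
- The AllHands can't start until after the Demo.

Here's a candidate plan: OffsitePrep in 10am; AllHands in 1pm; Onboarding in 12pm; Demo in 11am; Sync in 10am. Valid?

No. The OffsitePrep can't start until after the Demo is not satisfied.

Sync has to happen before Onboarding — holds.
The Onboarding can't start until after the Demo — holds.
Sync has to happen before OffsitePrep — violated.
Demo has to be in 10am — violated.
The AllHands can't start until after the Demo — holds.
The OffsitePrep can't start until after the Demo — violated.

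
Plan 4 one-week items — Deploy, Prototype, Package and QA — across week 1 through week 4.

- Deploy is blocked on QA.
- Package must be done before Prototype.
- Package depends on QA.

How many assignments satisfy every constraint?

11

Splitting on Deploy: it can be week 2 (3), week 3 (4), week 4 (4). Listing each branch's schedules as (Prototype, Package, QA) by week number:
Deploy=week 2: (3,2,1) (4,2,1) (4,3,1) — 3.
Deploy=week 3: (3,2,1) (4,2,1) (4,3,1) (4,3,2) — 4.
Deploy=week 4: (3,2,1) (4,2,1) (4,3,1) (4,3,2) — 4.
Summing: 3 + 4 + 4 = 11.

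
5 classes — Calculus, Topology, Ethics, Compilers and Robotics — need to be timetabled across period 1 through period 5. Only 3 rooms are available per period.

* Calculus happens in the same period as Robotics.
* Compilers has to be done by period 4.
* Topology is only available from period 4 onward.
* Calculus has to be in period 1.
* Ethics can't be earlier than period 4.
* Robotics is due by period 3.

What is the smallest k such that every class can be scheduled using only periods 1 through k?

With at most 3 per period and 5 classes, at least 2 periods are needed.
Topology can't be placed before period 4, so the schedule must run through at least period 4.
4 works (last occupied period: period 4): for example Calculus in period 1, Compilers in period 1, Robotics in period 1, Topology in period 4, Ethics in period 4.

4 periods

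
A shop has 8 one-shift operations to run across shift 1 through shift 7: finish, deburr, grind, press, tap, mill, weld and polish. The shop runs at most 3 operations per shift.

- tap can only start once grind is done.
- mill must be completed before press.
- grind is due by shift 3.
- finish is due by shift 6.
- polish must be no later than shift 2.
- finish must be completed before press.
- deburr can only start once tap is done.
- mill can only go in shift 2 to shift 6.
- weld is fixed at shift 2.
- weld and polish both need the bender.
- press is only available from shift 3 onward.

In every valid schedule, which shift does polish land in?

polish's window is shift 1–shift 2.
weld is fixed at shift 2, and polish can't share a shift with weld.
So polish must be shift 1.

shift 1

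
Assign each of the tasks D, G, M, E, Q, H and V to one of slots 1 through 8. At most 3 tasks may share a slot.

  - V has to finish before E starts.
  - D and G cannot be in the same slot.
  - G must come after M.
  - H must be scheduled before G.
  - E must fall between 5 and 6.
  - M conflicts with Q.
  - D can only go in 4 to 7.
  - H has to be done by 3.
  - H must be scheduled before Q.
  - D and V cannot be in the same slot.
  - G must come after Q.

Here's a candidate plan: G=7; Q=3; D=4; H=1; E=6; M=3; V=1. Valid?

M conflicts with Q — violated.
H must be scheduled before Q — holds.
D and G cannot be in the same slot — holds.
G must come after M — holds.
D and V cannot be in the same slot — holds.
H must be scheduled before G — holds.
E must fall between 5 and 6 — holds.
D can only go in 4 to 7 — holds.
V has to finish before E starts — holds.
G must come after Q — holds.
H has to be done by 3 — holds.
At most 3 tasks may share a slot — holds.

No — it violates: M conflicts with Q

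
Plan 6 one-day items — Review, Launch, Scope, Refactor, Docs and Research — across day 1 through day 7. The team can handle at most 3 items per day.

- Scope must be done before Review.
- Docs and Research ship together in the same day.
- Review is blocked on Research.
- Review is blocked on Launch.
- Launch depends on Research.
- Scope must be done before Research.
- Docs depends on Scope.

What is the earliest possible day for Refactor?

day 1

Refactor at day 1 is achievable: Launch=day 3, Docs=day 2, Research=day 2, Refactor=day 1, Scope=day 1, Review=day 4.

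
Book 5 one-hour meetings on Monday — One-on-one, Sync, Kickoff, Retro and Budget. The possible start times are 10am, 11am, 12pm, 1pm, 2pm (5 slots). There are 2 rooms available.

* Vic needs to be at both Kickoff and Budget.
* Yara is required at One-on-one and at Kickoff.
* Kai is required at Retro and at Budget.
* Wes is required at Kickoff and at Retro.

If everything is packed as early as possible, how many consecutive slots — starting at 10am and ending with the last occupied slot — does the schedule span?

3 slots

With at most 2 per slot and 5 meetings, at least 3 slots are needed.
3 works (last occupied slot: 12pm): for example Kickoff in 11am; One-on-one in 10am; Sync in 11am; Budget in 12pm; Retro in 10am.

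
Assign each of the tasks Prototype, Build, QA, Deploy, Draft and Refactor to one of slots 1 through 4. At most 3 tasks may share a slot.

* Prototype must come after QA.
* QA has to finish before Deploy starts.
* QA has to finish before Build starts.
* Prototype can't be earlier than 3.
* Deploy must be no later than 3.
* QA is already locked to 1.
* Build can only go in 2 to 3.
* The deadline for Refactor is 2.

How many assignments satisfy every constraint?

60

Splitting on Prototype: it can be 3 (29), 4 (31). Listing each branch's schedules as (Build, QA, Deploy, Draft, Refactor):
Prototype=3: (2,1,2,1,1) (2,1,2,1,2) (2,1,2,2,1) (2,1,2,3,1) (2,1,2,3,2) (2,1,2,4,1) (2,1,2,4,2) (2,1,3,1,1) (2,1,3,1,2) (2,1,3,2,1) (2,1,3,2,2) (2,1,3,3,1) (2,1,3,3,2) (2,1,3,4,1) (2,1,3,4,2) (3,1,2,1,1) (3,1,2,1,2) (3,1,2,2,1) (3,1,2,2,2) (3,1,2,3,1) (3,1,2,3,2) (3,1,2,4,1) (3,1,2,4,2) (3,1,3,1,1) (3,1,3,1,2) (3,1,3,2,1) (3,1,3,2,2) (3,1,3,4,1) (3,1,3,4,2) — 29.
Prototype=4: (2,1,2,1,1) (2,1,2,1,2) (2,1,2,2,1) (2,1,2,3,1) (2,1,2,3,2) (2,1,2,4,1) (2,1,2,4,2) (2,1,3,1,1) (2,1,3,1,2) (2,1,3,2,1) (2,1,3,2,2) (2,1,3,3,1) (2,1,3,3,2) (2,1,3,4,1) (2,1,3,4,2) (3,1,2,1,1) (3,1,2,1,2) (3,1,2,2,1) (3,1,2,2,2) (3,1,2,3,1) (3,1,2,3,2) (3,1,2,4,1) (3,1,2,4,2) (3,1,3,1,1) (3,1,3,1,2) (3,1,3,2,1) (3,1,3,2,2) (3,1,3,3,1) (3,1,3,3,2) (3,1,3,4,1) (3,1,3,4,2) — 31.
Summing: 29 + 31 = 60.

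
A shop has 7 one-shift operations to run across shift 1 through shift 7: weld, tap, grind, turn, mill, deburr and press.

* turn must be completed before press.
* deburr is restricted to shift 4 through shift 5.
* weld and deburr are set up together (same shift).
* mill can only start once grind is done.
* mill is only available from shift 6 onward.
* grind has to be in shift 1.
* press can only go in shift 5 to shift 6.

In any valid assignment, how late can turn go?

shift 5

Downstream work caps turn at shift 5.
turn at shift 5 is achievable: press=shift 6; mill=shift 6; weld=shift 4; grind=shift 1; tap=shift 1; turn=shift 5; deburr=shift 4.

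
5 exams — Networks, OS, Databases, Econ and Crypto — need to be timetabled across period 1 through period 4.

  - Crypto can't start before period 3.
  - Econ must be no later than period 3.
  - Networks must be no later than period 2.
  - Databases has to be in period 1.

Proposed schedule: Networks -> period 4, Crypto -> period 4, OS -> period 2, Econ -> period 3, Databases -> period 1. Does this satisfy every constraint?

Econ must be no later than period 3 — holds.
Crypto can't start before period 3 — holds.
Networks must be no later than period 2 — violated.
Databases has to be in period 1 — holds.

No. Networks must be no later than period 2 is not satisfied.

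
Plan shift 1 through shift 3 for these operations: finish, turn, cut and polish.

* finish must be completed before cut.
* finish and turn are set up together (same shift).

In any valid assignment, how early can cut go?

shift 2

Precedence pushes cut to at least shift 2.
cut at shift 2 is achievable: cut=shift 2; turn=shift 1; finish=shift 1; polish=shift 1.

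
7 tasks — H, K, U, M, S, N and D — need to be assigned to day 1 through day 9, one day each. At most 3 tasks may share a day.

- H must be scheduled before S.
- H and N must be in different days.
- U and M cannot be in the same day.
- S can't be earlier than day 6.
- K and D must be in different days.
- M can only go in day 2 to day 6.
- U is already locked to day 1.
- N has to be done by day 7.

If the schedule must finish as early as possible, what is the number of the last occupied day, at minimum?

The precedence chain requires at least 2 distinct days.
With at most 3 per day and 7 tasks, at least 3 days are needed.
S can't be placed before day 6, so the schedule must run through at least day 6.
6 works (last occupied day: day 6): for example D in day 2, H in day 1, N in day 2, S in day 6, M in day 2, K in day 1, U in day 1.

6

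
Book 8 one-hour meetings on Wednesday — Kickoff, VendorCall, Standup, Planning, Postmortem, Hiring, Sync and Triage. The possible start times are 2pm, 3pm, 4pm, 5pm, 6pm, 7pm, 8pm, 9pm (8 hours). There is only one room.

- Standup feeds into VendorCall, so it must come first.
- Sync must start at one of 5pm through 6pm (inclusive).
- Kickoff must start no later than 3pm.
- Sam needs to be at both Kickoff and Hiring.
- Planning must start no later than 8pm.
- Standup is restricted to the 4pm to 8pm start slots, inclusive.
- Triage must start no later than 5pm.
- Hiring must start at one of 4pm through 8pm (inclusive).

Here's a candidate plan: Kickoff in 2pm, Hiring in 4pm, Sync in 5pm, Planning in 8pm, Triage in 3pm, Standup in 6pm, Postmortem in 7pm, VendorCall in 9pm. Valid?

Sync must start at one of 5pm through 6pm (inclusive) — holds.
Triage must start no later than 5pm — holds.
Standup feeds into VendorCall, so it must come first — holds.
There is only one room — holds.
Sam needs to be at both Kickoff and Hiring — holds.
Hiring must start at one of 4pm through 8pm (inclusive) — holds.
Planning must start no later than 8pm — holds.
Kickoff must start no later than 3pm — holds.
Standup is restricted to the 4pm to 8pm start slots, inclusive — holds.

Yes, all constraints hold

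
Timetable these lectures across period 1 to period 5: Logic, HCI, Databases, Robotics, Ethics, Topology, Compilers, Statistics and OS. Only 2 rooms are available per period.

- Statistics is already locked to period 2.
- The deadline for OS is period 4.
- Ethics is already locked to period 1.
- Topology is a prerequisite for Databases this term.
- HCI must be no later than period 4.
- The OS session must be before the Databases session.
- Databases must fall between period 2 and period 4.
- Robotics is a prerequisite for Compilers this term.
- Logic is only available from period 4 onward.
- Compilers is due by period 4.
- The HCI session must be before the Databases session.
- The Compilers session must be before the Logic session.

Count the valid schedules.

12

Splitting on HCI: it can be period 1 (3), period 2 (3), period 3 (6). Listing each branch's schedules as (Logic, Databases, Robotics, Ethics, Topology, Compilers, Statistics, OS) by period number:
HCI=period 1: (5,4,2,1,3,4,2,3) (5,4,3,1,2,4,2,3) (5,4,3,1,3,4,2,2) — 3.
HCI=period 2: (5,4,1,1,3,4,2,3) (5,4,3,1,1,4,2,3) (5,4,3,1,3,4,2,1) — 3.
HCI=period 3: (5,4,1,1,2,4,2,3) (5,4,1,1,3,4,2,2) (5,4,2,1,1,4,2,3) (5,4,2,1,3,4,2,1) (5,4,3,1,1,4,2,2) (5,4,3,1,2,4,2,1) — 6.
Summing: 3 + 3 + 6 = 12.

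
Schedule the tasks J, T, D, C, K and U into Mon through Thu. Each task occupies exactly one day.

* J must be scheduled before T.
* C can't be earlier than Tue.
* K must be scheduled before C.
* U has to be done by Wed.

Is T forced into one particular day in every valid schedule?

No

T can be Tue (e.g. J in Mon; T in Tue; D in Mon; U in Mon; C in Tue; K in Mon) or Wed (e.g. U=Mon, T=Wed, D=Mon, K=Mon, J=Mon, C=Tue).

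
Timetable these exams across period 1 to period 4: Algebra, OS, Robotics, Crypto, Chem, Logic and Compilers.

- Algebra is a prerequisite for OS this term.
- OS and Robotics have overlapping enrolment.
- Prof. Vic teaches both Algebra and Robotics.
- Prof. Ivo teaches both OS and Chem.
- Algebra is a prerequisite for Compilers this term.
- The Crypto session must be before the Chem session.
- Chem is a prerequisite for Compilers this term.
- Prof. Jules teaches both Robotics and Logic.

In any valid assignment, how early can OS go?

period 2

Precedence pushes OS to at least period 2.
OS at period 2 is achievable: Algebra=period 1, Chem=period 3, Crypto=period 1, Logic=period 1, OS=period 2, Compilers=period 4, Robotics=period 3.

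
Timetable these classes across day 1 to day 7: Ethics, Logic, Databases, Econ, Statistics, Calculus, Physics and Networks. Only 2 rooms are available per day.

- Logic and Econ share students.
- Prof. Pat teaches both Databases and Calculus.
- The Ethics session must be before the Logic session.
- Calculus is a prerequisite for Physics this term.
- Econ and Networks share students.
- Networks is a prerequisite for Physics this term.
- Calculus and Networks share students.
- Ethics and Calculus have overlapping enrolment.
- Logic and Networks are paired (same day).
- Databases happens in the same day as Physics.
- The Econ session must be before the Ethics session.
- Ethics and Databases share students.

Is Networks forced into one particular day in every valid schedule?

Networks can be day 3 (e.g. Statistics in day 2; Logic in day 3; Networks in day 3; Calculus in day 1; Ethics in day 2; Econ in day 1; Physics in day 4; Databases in day 4) or day 4 (e.g. Calculus=day 1; Ethics=day 2; Logic=day 4; Databases=day 5; Physics=day 5; Networks=day 4; Statistics=day 2; Econ=day 1).

No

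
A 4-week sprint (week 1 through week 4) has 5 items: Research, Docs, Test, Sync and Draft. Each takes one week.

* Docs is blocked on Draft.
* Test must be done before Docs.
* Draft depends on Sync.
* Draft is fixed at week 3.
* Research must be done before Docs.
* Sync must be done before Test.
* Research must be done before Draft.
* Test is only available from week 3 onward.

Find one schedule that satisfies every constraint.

Sync in week 1, Draft in week 3, Test in week 3, Research in week 1, Docs in week 4

Checking: Research(week 1) before Docs(week 4); Research(week 1) before Draft(week 3); Draft(week 3) before Docs(week 4); Test(week 3) before Docs(week 4); Sync(week 1) before Test(week 3); Sync(week 1) before Draft(week 3); Draft=week 3 in [week 3,week 3]; Test=week 3 in [week 3,week 4].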